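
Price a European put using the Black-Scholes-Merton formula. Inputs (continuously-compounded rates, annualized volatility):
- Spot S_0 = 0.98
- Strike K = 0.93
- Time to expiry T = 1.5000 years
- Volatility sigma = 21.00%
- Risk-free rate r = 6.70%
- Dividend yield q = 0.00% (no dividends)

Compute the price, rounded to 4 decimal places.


Answer: Price = 0.0396

Derivation:
d1 = (ln(S/K) + (r - q + 0.5*sigma^2) * T) / (sigma * sqrt(T)) = 0.72296101
d2 = d1 - sigma * sqrt(T) = 0.46576459
exp(-rT) = 0.90438511; exp(-qT) = 1.00000000
P = K * exp(-rT) * N(-d2) - S_0 * exp(-qT) * N(-d1)
N(-d1) = 0.23485192; N(-d2) = 0.32069201
P = 0.9300 * 0.90438511 * 0.32069201 - 0.9800 * 1.00000000 * 0.23485192 = 0.0396


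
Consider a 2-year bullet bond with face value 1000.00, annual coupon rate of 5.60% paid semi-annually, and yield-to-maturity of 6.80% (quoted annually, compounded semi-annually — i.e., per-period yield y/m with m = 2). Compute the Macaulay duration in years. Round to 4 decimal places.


Answer: Macaulay duration = 1.9187 years

Derivation:
Coupon per period c = face * coupon_rate / m = 28.000000
Periods per year m = 2; per-period yield y/m = 0.034000
Number of cashflows N = 4
Cashflows (t years, CF_t, discount factor 1/(1+y/m)^(m*t), PV):
  t = 0.5000: CF_t = 28.000000, DF = 0.967118, PV = 27.079304
  t = 1.0000: CF_t = 28.000000, DF = 0.935317, PV = 26.188882
  t = 1.5000: CF_t = 28.000000, DF = 0.904562, PV = 25.327739
  t = 2.0000: CF_t = 1028.000000, DF = 0.874818, PV = 899.313183
Price P = sum_t PV_t = 977.909107
Macaulay numerator sum_t t * PV_t:
  t * PV_t at t = 0.5000: 13.539652
  t * PV_t at t = 1.0000: 26.188882
  t * PV_t at t = 1.5000: 37.991608
  t * PV_t at t = 2.0000: 1798.626365
Macaulay duration D = (sum_t t * PV_t) / P = 1876.346507 / 977.909107 = 1.918733


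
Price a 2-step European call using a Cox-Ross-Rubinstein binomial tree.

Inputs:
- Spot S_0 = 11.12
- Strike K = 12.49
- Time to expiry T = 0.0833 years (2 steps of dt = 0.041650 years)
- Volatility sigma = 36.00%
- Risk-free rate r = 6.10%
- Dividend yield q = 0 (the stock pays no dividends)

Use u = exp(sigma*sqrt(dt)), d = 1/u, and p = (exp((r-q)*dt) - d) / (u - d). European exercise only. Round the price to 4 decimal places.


Answer: Price = V(0,0) = 0.0966

Derivation:
dt = T/N = 0.041650
u = exp(sigma*sqrt(dt)) = 1.076236; d = 1/u = 0.929164
p = (exp((r-q)*dt) - d) / (u - d) = 0.498938
Discount per step: exp(-r*dt) = 0.997463
Stock lattice S(k, i) with i counting down-moves:
  k=0: S(0,0) = 11.1200
  k=1: S(1,0) = 11.9677; S(1,1) = 10.3323
  k=2: S(2,0) = 12.8801; S(2,1) = 11.1200; S(2,2) = 9.6004
Terminal payoffs V(N, i) = max(S_T - K, 0):
  V(2,0) = 0.390123; V(2,1) = 0.000000; V(2,2) = 0.000000
Backward induction: V(k, i) = exp(-r*dt) * [p * V(k+1, i) + (1-p) * V(k+1, i+1)].
  V(1,0) = exp(-r*dt) * [p*0.390123 + (1-p)*0.000000] = 0.194153
  V(1,1) = exp(-r*dt) * [p*0.000000 + (1-p)*0.000000] = 0.000000
  V(0,0) = exp(-r*dt) * [p*0.194153 + (1-p)*0.000000] = 0.096625


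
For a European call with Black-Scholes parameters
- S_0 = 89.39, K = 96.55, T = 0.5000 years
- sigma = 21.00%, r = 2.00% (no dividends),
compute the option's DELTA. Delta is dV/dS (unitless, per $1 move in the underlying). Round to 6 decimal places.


Answer: Delta = 0.352973

Derivation:
d1 = -0.3773067221; d2 = -0.5257991461
phi(d1) = 0.3715325821; exp(-qT) = 1.0000000000; exp(-rT) = 0.9900498337
N(d1) = 0.3529728386
Delta = exp(-qT) * N(d1) = 1.0000000000 * 0.3529728386 = 0.352973


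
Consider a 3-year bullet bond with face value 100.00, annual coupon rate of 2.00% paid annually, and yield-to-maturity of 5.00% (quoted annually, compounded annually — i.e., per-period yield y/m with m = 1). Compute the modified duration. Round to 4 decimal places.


Answer: Modified duration = 2.7988

Derivation:
Coupon per period c = face * coupon_rate / m = 2.000000
Periods per year m = 1; per-period yield y/m = 0.050000
Number of cashflows N = 3
Cashflows (t years, CF_t, discount factor 1/(1+y/m)^(m*t), PV):
  t = 1.0000: CF_t = 2.000000, DF = 0.952381, PV = 1.904762
  t = 2.0000: CF_t = 2.000000, DF = 0.907029, PV = 1.814059
  t = 3.0000: CF_t = 102.000000, DF = 0.863838, PV = 88.111435
Price P = sum_t PV_t = 91.830256
First compute Macaulay numerator sum_t t * PV_t:
  t * PV_t at t = 1.0000: 1.904762
  t * PV_t at t = 2.0000: 3.628118
  t * PV_t at t = 3.0000: 264.334305
Macaulay duration D = 269.867185 / 91.830256 = 2.938761
Modified duration = D / (1 + y/m) = 2.938761 / (1 + 0.050000) = 2.798820


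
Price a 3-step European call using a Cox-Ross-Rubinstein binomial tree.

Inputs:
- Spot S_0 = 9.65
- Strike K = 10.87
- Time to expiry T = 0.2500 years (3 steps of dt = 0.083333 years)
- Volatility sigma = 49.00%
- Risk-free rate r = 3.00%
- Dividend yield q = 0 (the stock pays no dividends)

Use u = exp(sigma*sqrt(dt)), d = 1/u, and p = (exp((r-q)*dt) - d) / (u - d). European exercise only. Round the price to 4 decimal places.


dt = T/N = 0.083333
u = exp(sigma*sqrt(dt)) = 1.151944; d = 1/u = 0.868098
p = (exp((r-q)*dt) - d) / (u - d) = 0.473515
Discount per step: exp(-r*dt) = 0.997503
Stock lattice S(k, i) with i counting down-moves:
  k=0: S(0,0) = 9.6500
  k=1: S(1,0) = 11.1163; S(1,1) = 8.3771
  k=2: S(2,0) = 12.8053; S(2,1) = 9.6500; S(2,2) = 7.2722
  k=3: S(3,0) = 14.7510; S(3,1) = 11.1163; S(3,2) = 8.3771; S(3,3) = 6.3130
Terminal payoffs V(N, i) = max(S_T - K, 0):
  V(3,0) = 3.880992; V(3,1) = 0.246258; V(3,2) = 0.000000; V(3,3) = 0.000000
Backward induction: V(k, i) = exp(-r*dt) * [p * V(k+1, i) + (1-p) * V(k+1, i+1)].
  V(2,0) = exp(-r*dt) * [p*3.880992 + (1-p)*0.246258] = 1.962446
  V(2,1) = exp(-r*dt) * [p*0.246258 + (1-p)*0.000000] = 0.116316
  V(2,2) = exp(-r*dt) * [p*0.000000 + (1-p)*0.000000] = 0.000000
  V(1,0) = exp(-r*dt) * [p*1.962446 + (1-p)*0.116316] = 0.988013
  V(1,1) = exp(-r*dt) * [p*0.116316 + (1-p)*0.000000] = 0.054940
  V(0,0) = exp(-r*dt) * [p*0.988013 + (1-p)*0.054940] = 0.495523

Answer: Price = V(0,0) = 0.4955


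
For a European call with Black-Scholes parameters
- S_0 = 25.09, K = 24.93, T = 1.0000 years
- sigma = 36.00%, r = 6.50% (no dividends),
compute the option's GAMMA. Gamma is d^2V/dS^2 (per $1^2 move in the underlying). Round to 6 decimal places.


d1 = 0.3783262857; d2 = 0.0183262857
phi(d1) = 0.3713894924; exp(-qT) = 1.0000000000; exp(-rT) = 0.9370674634
Gamma = exp(-qT) * phi(d1) / (S * sigma * sqrt(T)) = 1.0000000000 * 0.3713894924 / (25.0900 * 0.3600 * 1.0000000000) = 0.041117

Answer: Gamma = 0.041117


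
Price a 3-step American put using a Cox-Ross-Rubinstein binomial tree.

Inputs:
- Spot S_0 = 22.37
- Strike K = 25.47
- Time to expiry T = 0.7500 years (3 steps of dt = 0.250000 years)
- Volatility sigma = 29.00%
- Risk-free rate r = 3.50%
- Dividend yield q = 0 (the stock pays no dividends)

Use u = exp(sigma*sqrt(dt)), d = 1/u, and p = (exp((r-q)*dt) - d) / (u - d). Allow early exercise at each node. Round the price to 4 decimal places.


dt = T/N = 0.250000
u = exp(sigma*sqrt(dt)) = 1.156040; d = 1/u = 0.865022
p = (exp((r-q)*dt) - d) / (u - d) = 0.494012
Discount per step: exp(-r*dt) = 0.991288
Stock lattice S(k, i) with i counting down-moves:
  k=0: S(0,0) = 22.3700
  k=1: S(1,0) = 25.8606; S(1,1) = 19.3505
  k=2: S(2,0) = 29.8959; S(2,1) = 22.3700; S(2,2) = 16.7387
  k=3: S(3,0) = 34.5608; S(3,1) = 25.8606; S(3,2) = 19.3505; S(3,3) = 14.4793
Terminal payoffs V(N, i) = max(K - S_T, 0):
  V(3,0) = 0.000000; V(3,1) = 0.000000; V(3,2) = 6.119451; V(3,3) = 10.990689
Backward induction: V(k, i) = exp(-r*dt) * [p * V(k+1, i) + (1-p) * V(k+1, i+1)]; then take max(V_cont, immediate exercise) for American.
  V(2,0) = exp(-r*dt) * [p*0.000000 + (1-p)*0.000000] = 0.000000; exercise = 0.000000; V(2,0) = max -> 0.000000
  V(2,1) = exp(-r*dt) * [p*0.000000 + (1-p)*6.119451] = 3.069392; exercise = 3.100000; V(2,1) = max -> 3.100000
  V(2,2) = exp(-r*dt) * [p*6.119451 + (1-p)*10.990689] = 8.509454; exercise = 8.731344; V(2,2) = max -> 8.731344
  V(1,0) = exp(-r*dt) * [p*0.000000 + (1-p)*3.100000] = 1.554897; exercise = 0.000000; V(1,0) = max -> 1.554897
  V(1,1) = exp(-r*dt) * [p*3.100000 + (1-p)*8.731344] = 5.897561; exercise = 6.119451; V(1,1) = max -> 6.119451
  V(0,0) = exp(-r*dt) * [p*1.554897 + (1-p)*6.119451] = 3.830839; exercise = 3.100000; V(0,0) = max -> 3.830839

Answer: Price = V(0,0) = 3.8308


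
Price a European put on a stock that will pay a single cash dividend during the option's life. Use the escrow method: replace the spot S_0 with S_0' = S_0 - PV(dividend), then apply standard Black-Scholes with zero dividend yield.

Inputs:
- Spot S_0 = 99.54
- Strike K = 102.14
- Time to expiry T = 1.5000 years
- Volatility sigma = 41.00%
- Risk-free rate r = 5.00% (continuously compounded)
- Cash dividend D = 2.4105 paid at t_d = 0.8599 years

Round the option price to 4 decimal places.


Answer: Price = 17.8192

Derivation:
PV(D) = D * exp(-r * t_d) = 2.4105 * 0.95791618 = 2.30905695
S_0' = S_0 - PV(D) = 99.5400 - 2.30905695 = 97.23094305
d1 = (ln(S_0'/K) + (r + sigma^2/2)*T) / (sigma*sqrt(T)) = 0.30234188
d2 = d1 - sigma*sqrt(T) = -0.19980352
exp(-rT) = 0.92774349
N(-d1) = 0.38119573; N(-d2) = 0.57918287
P = K * exp(-rT) * N(-d2) - S_0' * N(-d1) = 102.1400 * 0.92774349 * 0.57918287 - 97.23094305 * 0.38119573 = 17.8192


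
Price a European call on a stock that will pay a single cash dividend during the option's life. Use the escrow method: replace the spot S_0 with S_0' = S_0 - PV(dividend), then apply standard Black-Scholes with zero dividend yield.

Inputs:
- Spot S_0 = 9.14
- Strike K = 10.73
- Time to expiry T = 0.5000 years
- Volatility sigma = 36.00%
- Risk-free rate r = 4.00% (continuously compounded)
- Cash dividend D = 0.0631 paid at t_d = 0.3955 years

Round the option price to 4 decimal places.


PV(D) = D * exp(-r * t_d) = 0.0631 * 0.98430448 = 0.06210961
S_0' = S_0 - PV(D) = 9.1400 - 0.06210961 = 9.07789039
d1 = (ln(S_0'/K) + (r + sigma^2/2)*T) / (sigma*sqrt(T)) = -0.45098378
d2 = d1 - sigma*sqrt(T) = -0.70554222
exp(-rT) = 0.98019867
N(d1) = 0.32600062; N(d2) = 0.24023643
C = S_0' * N(d1) - K * exp(-rT) * N(d2) = 9.07789039 * 0.32600062 - 10.7300 * 0.98019867 * 0.24023643 = 0.4327

Answer: Price = 0.4327


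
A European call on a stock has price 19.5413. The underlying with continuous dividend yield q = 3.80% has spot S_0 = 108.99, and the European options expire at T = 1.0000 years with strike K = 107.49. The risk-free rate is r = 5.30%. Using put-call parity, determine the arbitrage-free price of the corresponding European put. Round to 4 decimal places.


Answer: Put price = 16.5566

Derivation:
Put-call parity: C - P = S_0 * exp(-qT) - K * exp(-rT).
S_0 * exp(-qT) = 108.9900 * 0.96271294 = 104.92608343
K * exp(-rT) = 107.4900 * 0.94838001 = 101.94136754
P = C - S*exp(-qT) + K*exp(-rT)
P = 19.5413 - 104.92608343 + 101.94136754 = 16.5566


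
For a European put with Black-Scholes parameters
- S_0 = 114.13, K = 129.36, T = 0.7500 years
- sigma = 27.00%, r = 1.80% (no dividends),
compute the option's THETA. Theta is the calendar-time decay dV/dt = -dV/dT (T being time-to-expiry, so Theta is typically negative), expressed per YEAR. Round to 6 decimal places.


d1 = -0.3610516177; d2 = -0.5948784767
phi(d1) = 0.3737688695; exp(-qT) = 1.0000000000; exp(-rT) = 0.9865907163
Theta = -S*exp(-qT)*phi(d1)*sigma/(2*sqrt(T)) + r*K*exp(-rT)*N(-d2) - q*S*exp(-qT)*N(-d1)
N(-d1) = 0.6409695697; N(-d2) = 0.7240376473; sqrt(T) = 0.8660254038
Term 1 = -114.1300 * 1.0000000000 * 0.3737688695 * 0.2700 / (2 * 0.8660254038) = -6.6497616813
Term 2 = 0.0180 * 129.3600 * 0.9865907163 * 0.7240376473 = 1.6633003733
Term 3 = 0 (no dividend yield, q = 0)
Theta = -6.6497616813 + (1.6633003733) + (0.0000000000) = -4.986461

Answer: Theta = -4.986461


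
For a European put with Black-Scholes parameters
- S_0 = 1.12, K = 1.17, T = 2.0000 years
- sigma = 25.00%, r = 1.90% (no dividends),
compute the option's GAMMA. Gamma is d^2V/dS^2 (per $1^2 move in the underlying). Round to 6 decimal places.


Answer: Gamma = 0.994552

Derivation:
d1 = 0.1607251918; d2 = -0.1928281988
phi(d1) = 0.3938225598; exp(-qT) = 1.0000000000; exp(-rT) = 0.9627129409
Gamma = exp(-qT) * phi(d1) / (S * sigma * sqrt(T)) = 1.0000000000 * 0.3938225598 / (1.1200 * 0.2500 * 1.4142135624) = 0.994552


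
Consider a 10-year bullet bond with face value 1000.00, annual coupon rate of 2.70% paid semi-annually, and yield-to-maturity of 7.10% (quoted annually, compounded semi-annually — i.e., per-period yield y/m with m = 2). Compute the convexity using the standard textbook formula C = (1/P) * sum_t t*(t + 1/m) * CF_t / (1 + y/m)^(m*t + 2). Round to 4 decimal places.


Answer: Convexity = 79.1223

Derivation:
Coupon per period c = face * coupon_rate / m = 13.500000
Periods per year m = 2; per-period yield y/m = 0.035500
Number of cashflows N = 20
Cashflows (t years, CF_t, discount factor 1/(1+y/m)^(m*t), PV):
  t = 0.5000: CF_t = 13.500000, DF = 0.965717, PV = 13.037180
  t = 1.0000: CF_t = 13.500000, DF = 0.932609, PV = 12.590227
  t = 1.5000: CF_t = 13.500000, DF = 0.900637, PV = 12.158597
  t = 2.0000: CF_t = 13.500000, DF = 0.869760, PV = 11.741764
  t = 2.5000: CF_t = 13.500000, DF = 0.839942, PV = 11.339222
  t = 3.0000: CF_t = 13.500000, DF = 0.811147, PV = 10.950480
  t = 3.5000: CF_t = 13.500000, DF = 0.783338, PV = 10.575065
  t = 4.0000: CF_t = 13.500000, DF = 0.756483, PV = 10.212521
  t = 4.5000: CF_t = 13.500000, DF = 0.730549, PV = 9.862405
  t = 5.0000: CF_t = 13.500000, DF = 0.705503, PV = 9.524293
  t = 5.5000: CF_t = 13.500000, DF = 0.681316, PV = 9.197772
  t = 6.0000: CF_t = 13.500000, DF = 0.657959, PV = 8.882445
  t = 6.5000: CF_t = 13.500000, DF = 0.635402, PV = 8.577929
  t = 7.0000: CF_t = 13.500000, DF = 0.613619, PV = 8.283852
  t = 7.5000: CF_t = 13.500000, DF = 0.592582, PV = 7.999857
  t = 8.0000: CF_t = 13.500000, DF = 0.572267, PV = 7.725598
  t = 8.5000: CF_t = 13.500000, DF = 0.552648, PV = 7.460742
  t = 9.0000: CF_t = 13.500000, DF = 0.533701, PV = 7.204966
  t = 9.5000: CF_t = 13.500000, DF = 0.515404, PV = 6.957958
  t = 10.0000: CF_t = 1013.500000, DF = 0.497735, PV = 504.454137
Price P = sum_t PV_t = 688.737009
Convexity numerator sum_t t*(t + 1/m) * CF_t / (1+y/m)^(m*t + 2):
  t = 0.5000: term = 6.079298
  t = 1.0000: term = 17.612646
  t = 1.5000: term = 34.017666
  t = 2.0000: term = 54.752399
  t = 2.5000: term = 79.312988
  t = 3.0000: term = 107.231466
  t = 3.5000: term = 138.073672
  t = 4.0000: term = 171.437270
  t = 4.5000: term = 206.949867
  t = 5.0000: term = 244.267239
  t = 5.5000: term = 283.071643
  t = 6.0000: term = 323.070222
  t = 6.5000: term = 363.993490
  t = 7.0000: term = 405.593905
  t = 7.5000: term = 447.644511
  t = 8.0000: term = 489.937659
  t = 8.5000: term = 532.283792
  t = 9.0000: term = 574.510299
  t = 9.5000: term = 616.460432
  t = 10.0000: term = 49398.160976
Convexity = (1/P) * sum = 54494.461441 / 688.737009 = 79.122308


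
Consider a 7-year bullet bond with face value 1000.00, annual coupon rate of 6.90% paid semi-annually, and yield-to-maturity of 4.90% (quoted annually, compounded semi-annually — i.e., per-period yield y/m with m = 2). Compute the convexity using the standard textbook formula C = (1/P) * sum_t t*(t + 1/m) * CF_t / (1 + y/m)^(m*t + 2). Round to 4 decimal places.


Answer: Convexity = 38.2659

Derivation:
Coupon per period c = face * coupon_rate / m = 34.500000
Periods per year m = 2; per-period yield y/m = 0.024500
Number of cashflows N = 14
Cashflows (t years, CF_t, discount factor 1/(1+y/m)^(m*t), PV):
  t = 0.5000: CF_t = 34.500000, DF = 0.976086, PV = 33.674963
  t = 1.0000: CF_t = 34.500000, DF = 0.952744, PV = 32.869657
  t = 1.5000: CF_t = 34.500000, DF = 0.929960, PV = 32.083608
  t = 2.0000: CF_t = 34.500000, DF = 0.907721, PV = 31.316358
  t = 2.5000: CF_t = 34.500000, DF = 0.886013, PV = 30.567455
  t = 3.0000: CF_t = 34.500000, DF = 0.864825, PV = 29.836462
  t = 3.5000: CF_t = 34.500000, DF = 0.844143, PV = 29.122949
  t = 4.0000: CF_t = 34.500000, DF = 0.823957, PV = 28.426500
  t = 4.5000: CF_t = 34.500000, DF = 0.804252, PV = 27.746706
  t = 5.0000: CF_t = 34.500000, DF = 0.785019, PV = 27.083168
  t = 5.5000: CF_t = 34.500000, DF = 0.766246, PV = 26.435499
  t = 6.0000: CF_t = 34.500000, DF = 0.747922, PV = 25.803317
  t = 6.5000: CF_t = 34.500000, DF = 0.730036, PV = 25.186254
  t = 7.0000: CF_t = 1034.500000, DF = 0.712578, PV = 737.162131
Price P = sum_t PV_t = 1117.315027
Convexity numerator sum_t t*(t + 1/m) * CF_t / (1+y/m)^(m*t + 2):
  t = 0.5000: term = 16.041804
  t = 1.0000: term = 46.974536
  t = 1.5000: term = 91.702365
  t = 2.0000: term = 149.182308
  t = 2.5000: term = 218.422121
  t = 3.0000: term = 298.478252
  t = 3.5000: term = 388.453882
  t = 4.0000: term = 487.497028
  t = 4.5000: term = 594.798717
  t = 5.0000: term = 709.591225
  t = 5.5000: term = 831.146383
  t = 6.0000: term = 958.773946
  t = 6.5000: term = 1091.820013
  t = 7.0000: term = 36872.144289
Convexity = (1/P) * sum = 42755.026870 / 1117.315027 = 38.265866


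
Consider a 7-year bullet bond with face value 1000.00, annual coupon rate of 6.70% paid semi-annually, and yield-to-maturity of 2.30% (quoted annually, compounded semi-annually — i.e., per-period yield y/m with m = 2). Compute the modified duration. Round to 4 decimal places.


Coupon per period c = face * coupon_rate / m = 33.500000
Periods per year m = 2; per-period yield y/m = 0.011500
Number of cashflows N = 14
Cashflows (t years, CF_t, discount factor 1/(1+y/m)^(m*t), PV):
  t = 0.5000: CF_t = 33.500000, DF = 0.988631, PV = 33.119130
  t = 1.0000: CF_t = 33.500000, DF = 0.977391, PV = 32.742590
  t = 1.5000: CF_t = 33.500000, DF = 0.966279, PV = 32.370331
  t = 2.0000: CF_t = 33.500000, DF = 0.955293, PV = 32.002305
  t = 2.5000: CF_t = 33.500000, DF = 0.944432, PV = 31.638463
  t = 3.0000: CF_t = 33.500000, DF = 0.933694, PV = 31.278757
  t = 3.5000: CF_t = 33.500000, DF = 0.923079, PV = 30.923141
  t = 4.0000: CF_t = 33.500000, DF = 0.912584, PV = 30.571568
  t = 4.5000: CF_t = 33.500000, DF = 0.902209, PV = 30.223992
  t = 5.0000: CF_t = 33.500000, DF = 0.891951, PV = 29.880368
  t = 5.5000: CF_t = 33.500000, DF = 0.881810, PV = 29.540650
  t = 6.0000: CF_t = 33.500000, DF = 0.871785, PV = 29.204795
  t = 6.5000: CF_t = 33.500000, DF = 0.861873, PV = 28.872758
  t = 7.0000: CF_t = 1033.500000, DF = 0.852075, PV = 880.619020
Price P = sum_t PV_t = 1282.987868
First compute Macaulay numerator sum_t t * PV_t:
  t * PV_t at t = 0.5000: 16.559565
  t * PV_t at t = 1.0000: 32.742590
  t * PV_t at t = 1.5000: 48.555497
  t * PV_t at t = 2.0000: 64.004610
  t * PV_t at t = 2.5000: 79.096156
  t * PV_t at t = 3.0000: 93.836271
  t * PV_t at t = 3.5000: 108.230993
  t * PV_t at t = 4.0000: 122.286271
  t * PV_t at t = 4.5000: 136.007963
  t * PV_t at t = 5.0000: 149.401838
  t * PV_t at t = 5.5000: 162.473576
  t * PV_t at t = 6.0000: 175.228770
  t * PV_t at t = 6.5000: 187.672929
  t * PV_t at t = 7.0000: 6164.333142
Macaulay duration D = 7540.430170 / 1282.987868 = 5.877242
Modified duration = D / (1 + y/m) = 5.877242 / (1 + 0.011500) = 5.810422

Answer: Modified duration = 5.8104


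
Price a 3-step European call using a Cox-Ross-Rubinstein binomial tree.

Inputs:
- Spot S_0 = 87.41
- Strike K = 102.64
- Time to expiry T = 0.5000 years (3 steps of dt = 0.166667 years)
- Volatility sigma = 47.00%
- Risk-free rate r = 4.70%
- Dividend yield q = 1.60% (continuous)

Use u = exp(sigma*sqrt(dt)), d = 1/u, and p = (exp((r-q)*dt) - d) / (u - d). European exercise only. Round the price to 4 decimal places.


dt = T/N = 0.166667
u = exp(sigma*sqrt(dt)) = 1.211521; d = 1/u = 0.825409
p = (exp((r-q)*dt) - d) / (u - d) = 0.465593
Discount per step: exp(-r*dt) = 0.992197
Stock lattice S(k, i) with i counting down-moves:
  k=0: S(0,0) = 87.4100
  k=1: S(1,0) = 105.8991; S(1,1) = 72.1490
  k=2: S(2,0) = 128.2989; S(2,1) = 87.4100; S(2,2) = 59.5524
  k=3: S(3,0) = 155.4369; S(3,1) = 105.8991; S(3,2) = 72.1490; S(3,3) = 49.1551
Terminal payoffs V(N, i) = max(S_T - K, 0):
  V(3,0) = 52.796888; V(3,1) = 3.259061; V(3,2) = 0.000000; V(3,3) = 0.000000
Backward induction: V(k, i) = exp(-r*dt) * [p * V(k+1, i) + (1-p) * V(k+1, i+1)].
  V(2,0) = exp(-r*dt) * [p*52.796888 + (1-p)*3.259061] = 26.118147
  V(2,1) = exp(-r*dt) * [p*3.259061 + (1-p)*0.000000] = 1.505557
  V(2,2) = exp(-r*dt) * [p*0.000000 + (1-p)*0.000000] = 0.000000
  V(1,0) = exp(-r*dt) * [p*26.118147 + (1-p)*1.505557] = 12.863853
  V(1,1) = exp(-r*dt) * [p*1.505557 + (1-p)*0.000000] = 0.695508
  V(0,0) = exp(-r*dt) * [p*12.863853 + (1-p)*0.695508] = 6.311375

Answer: Price = V(0,0) = 6.3114


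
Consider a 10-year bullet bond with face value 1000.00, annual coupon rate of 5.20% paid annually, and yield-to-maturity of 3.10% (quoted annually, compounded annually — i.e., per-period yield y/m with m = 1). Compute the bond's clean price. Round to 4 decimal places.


Answer: Price = 1178.2235

Derivation:
Coupon per period c = face * coupon_rate / m = 52.000000
Periods per year m = 1; per-period yield y/m = 0.031000
Number of cashflows N = 10
Cashflows (t years, CF_t, discount factor 1/(1+y/m)^(m*t), PV):
  t = 1.0000: CF_t = 52.000000, DF = 0.969932, PV = 50.436469
  t = 2.0000: CF_t = 52.000000, DF = 0.940768, PV = 48.919951
  t = 3.0000: CF_t = 52.000000, DF = 0.912481, PV = 47.449031
  t = 4.0000: CF_t = 52.000000, DF = 0.885045, PV = 46.022339
  t = 5.0000: CF_t = 52.000000, DF = 0.858434, PV = 44.638544
  t = 6.0000: CF_t = 52.000000, DF = 0.832622, PV = 43.296357
  t = 7.0000: CF_t = 52.000000, DF = 0.807587, PV = 41.994526
  t = 8.0000: CF_t = 52.000000, DF = 0.783305, PV = 40.731839
  t = 9.0000: CF_t = 52.000000, DF = 0.759752, PV = 39.507119
  t = 10.0000: CF_t = 1052.000000, DF = 0.736908, PV = 775.227351
Price P = sum_t PV_t = 1178.223526


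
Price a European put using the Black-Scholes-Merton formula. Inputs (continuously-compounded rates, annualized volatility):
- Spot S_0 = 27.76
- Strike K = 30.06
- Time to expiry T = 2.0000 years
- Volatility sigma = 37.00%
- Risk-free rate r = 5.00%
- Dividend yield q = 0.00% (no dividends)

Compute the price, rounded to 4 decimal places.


Answer: Price = 5.3955

Derivation:
d1 = (ln(S/K) + (r - q + 0.5*sigma^2) * T) / (sigma * sqrt(T)) = 0.30061737
d2 = d1 - sigma * sqrt(T) = -0.22264165
exp(-rT) = 0.90483742; exp(-qT) = 1.00000000
P = K * exp(-rT) * N(-d2) - S_0 * exp(-qT) * N(-d1)
N(-d1) = 0.38185314; N(-d2) = 0.58809279
P = 30.0600 * 0.90483742 * 0.58809279 - 27.7600 * 1.00000000 * 0.38185314 = 5.3955


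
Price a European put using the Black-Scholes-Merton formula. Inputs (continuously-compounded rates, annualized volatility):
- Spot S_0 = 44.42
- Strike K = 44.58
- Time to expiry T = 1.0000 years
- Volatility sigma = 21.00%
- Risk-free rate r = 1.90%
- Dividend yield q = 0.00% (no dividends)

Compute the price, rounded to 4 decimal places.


Answer: Price = 3.3566

Derivation:
d1 = (ln(S/K) + (r - q + 0.5*sigma^2) * T) / (sigma * sqrt(T)) = 0.17835472
d2 = d1 - sigma * sqrt(T) = -0.03164528
exp(-rT) = 0.98117936; exp(-qT) = 1.00000000
P = K * exp(-rT) * N(-d2) - S_0 * exp(-qT) * N(-d1)
N(-d1) = 0.42922220; N(-d2) = 0.51262253
P = 44.5800 * 0.98117936 * 0.51262253 - 44.4200 * 1.00000000 * 0.42922220 = 3.3566


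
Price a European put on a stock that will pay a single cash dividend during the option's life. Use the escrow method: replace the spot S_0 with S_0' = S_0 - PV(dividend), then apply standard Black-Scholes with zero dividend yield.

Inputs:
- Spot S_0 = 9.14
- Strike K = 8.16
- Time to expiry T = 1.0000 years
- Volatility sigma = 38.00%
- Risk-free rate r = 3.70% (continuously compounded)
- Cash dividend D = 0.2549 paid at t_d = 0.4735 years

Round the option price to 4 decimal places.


Answer: Price = 0.8136

Derivation:
PV(D) = D * exp(-r * t_d) = 0.2549 * 0.98263307 = 0.25047317
S_0' = S_0 - PV(D) = 9.1400 - 0.25047317 = 8.88952683
d1 = (ln(S_0'/K) + (r + sigma^2/2)*T) / (sigma*sqrt(T)) = 0.51270962
d2 = d1 - sigma*sqrt(T) = 0.13270962
exp(-rT) = 0.96367614
N(-d1) = 0.30407723; N(-d2) = 0.44721152
P = K * exp(-rT) * N(-d2) - S_0' * N(-d1) = 8.1600 * 0.96367614 * 0.44721152 - 8.88952683 * 0.30407723 = 0.8136


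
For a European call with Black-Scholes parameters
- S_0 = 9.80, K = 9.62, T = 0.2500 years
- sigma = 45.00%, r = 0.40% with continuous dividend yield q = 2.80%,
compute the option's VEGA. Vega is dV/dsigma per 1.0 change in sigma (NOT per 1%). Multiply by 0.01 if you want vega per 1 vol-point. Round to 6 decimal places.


d1 = 0.1682249822; d2 = -0.0567750178
phi(d1) = 0.3933370679; exp(-qT) = 0.9930244429; exp(-rT) = 0.9990004998
Vega = S * exp(-qT) * phi(d1) * sqrt(T) = 9.8000 * 0.9930244429 * 0.3933370679 * 0.5000000000 = 1.913907

Answer: Vega = 1.913907


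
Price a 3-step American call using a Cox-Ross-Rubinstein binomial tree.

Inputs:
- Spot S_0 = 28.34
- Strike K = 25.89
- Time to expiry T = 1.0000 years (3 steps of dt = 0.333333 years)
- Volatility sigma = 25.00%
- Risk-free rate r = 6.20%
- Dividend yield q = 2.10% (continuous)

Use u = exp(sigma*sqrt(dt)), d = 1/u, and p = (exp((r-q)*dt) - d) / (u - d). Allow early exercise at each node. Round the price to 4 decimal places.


dt = T/N = 0.333333
u = exp(sigma*sqrt(dt)) = 1.155274; d = 1/u = 0.865596
p = (exp((r-q)*dt) - d) / (u - d) = 0.511481
Discount per step: exp(-r*dt) = 0.979545
Stock lattice S(k, i) with i counting down-moves:
  k=0: S(0,0) = 28.3400
  k=1: S(1,0) = 32.7405; S(1,1) = 24.5310
  k=2: S(2,0) = 37.8242; S(2,1) = 28.3400; S(2,2) = 21.2339
  k=3: S(3,0) = 43.6973; S(3,1) = 32.7405; S(3,2) = 24.5310; S(3,3) = 18.3800
Terminal payoffs V(N, i) = max(S_T - K, 0):
  V(3,0) = 17.807327; V(3,1) = 6.850466; V(3,2) = 0.000000; V(3,3) = 0.000000
Backward induction: V(k, i) = exp(-r*dt) * [p * V(k+1, i) + (1-p) * V(k+1, i+1)]; then take max(V_cont, immediate exercise) for American.
  V(2,0) = exp(-r*dt) * [p*17.807327 + (1-p)*6.850466] = 12.199934; exercise = 11.934210; V(2,0) = max -> 12.199934
  V(2,1) = exp(-r*dt) * [p*6.850466 + (1-p)*0.000000] = 3.432211; exercise = 2.450000; V(2,1) = max -> 3.432211
  V(2,2) = exp(-r*dt) * [p*0.000000 + (1-p)*0.000000] = 0.000000; exercise = 0.000000; V(2,2) = max -> 0.000000
  V(1,0) = exp(-r*dt) * [p*12.199934 + (1-p)*3.432211] = 7.754799; exercise = 6.850466; V(1,0) = max -> 7.754799
  V(1,1) = exp(-r*dt) * [p*3.432211 + (1-p)*0.000000] = 1.719601; exercise = 0.000000; V(1,1) = max -> 1.719601
  V(0,0) = exp(-r*dt) * [p*7.754799 + (1-p)*1.719601] = 4.708174; exercise = 2.450000; V(0,0) = max -> 4.708174

Answer: Price = V(0,0) = 4.7082


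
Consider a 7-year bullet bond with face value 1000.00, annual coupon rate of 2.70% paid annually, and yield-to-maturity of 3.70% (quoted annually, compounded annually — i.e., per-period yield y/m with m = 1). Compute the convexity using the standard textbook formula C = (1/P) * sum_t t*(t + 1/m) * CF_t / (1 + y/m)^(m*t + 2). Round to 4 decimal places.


Coupon per period c = face * coupon_rate / m = 27.000000
Periods per year m = 1; per-period yield y/m = 0.037000
Number of cashflows N = 7
Cashflows (t years, CF_t, discount factor 1/(1+y/m)^(m*t), PV):
  t = 1.0000: CF_t = 27.000000, DF = 0.964320, PV = 26.036644
  t = 2.0000: CF_t = 27.000000, DF = 0.929913, PV = 25.107661
  t = 3.0000: CF_t = 27.000000, DF = 0.896734, PV = 24.211823
  t = 4.0000: CF_t = 27.000000, DF = 0.864739, PV = 23.347949
  t = 5.0000: CF_t = 27.000000, DF = 0.833885, PV = 22.514898
  t = 6.0000: CF_t = 27.000000, DF = 0.804132, PV = 21.711570
  t = 7.0000: CF_t = 1027.000000, DF = 0.775441, PV = 796.377807
Price P = sum_t PV_t = 939.308352
Convexity numerator sum_t t*(t + 1/m) * CF_t / (1+y/m)^(m*t + 2):
  t = 1.0000: term = 48.423647
  t = 2.0000: term = 140.087695
  t = 3.0000: term = 270.178775
  t = 4.0000: term = 434.231397
  t = 5.0000: term = 628.107131
  t = 6.0000: term = 847.974912
  t = 7.0000: term = 41471.492291
Convexity = (1/P) * sum = 43840.495848 / 939.308352 = 46.673167

Answer: Convexity = 46.6732


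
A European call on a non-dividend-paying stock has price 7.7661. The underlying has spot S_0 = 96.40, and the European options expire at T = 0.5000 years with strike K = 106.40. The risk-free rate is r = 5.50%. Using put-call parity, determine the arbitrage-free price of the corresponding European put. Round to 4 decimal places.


Answer: Put price = 14.8800

Derivation:
Put-call parity: C - P = S_0 * exp(-qT) - K * exp(-rT).
S_0 * exp(-qT) = 96.4000 * 1.00000000 = 96.40000000
K * exp(-rT) = 106.4000 * 0.97287468 = 103.51386622
P = C - S*exp(-qT) + K*exp(-rT)
P = 7.7661 - 96.40000000 + 103.51386622 = 14.8800


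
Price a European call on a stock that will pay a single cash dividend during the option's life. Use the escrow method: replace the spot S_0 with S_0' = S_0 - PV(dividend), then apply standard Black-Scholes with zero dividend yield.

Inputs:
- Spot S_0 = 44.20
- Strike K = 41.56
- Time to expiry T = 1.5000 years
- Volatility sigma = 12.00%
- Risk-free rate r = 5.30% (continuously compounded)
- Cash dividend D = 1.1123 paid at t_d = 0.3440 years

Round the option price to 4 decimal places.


PV(D) = D * exp(-r * t_d) = 1.1123 * 0.98193320 = 1.09220430
S_0' = S_0 - PV(D) = 44.2000 - 1.09220430 = 43.10779570
d1 = (ln(S_0'/K) + (r + sigma^2/2)*T) / (sigma*sqrt(T)) = 0.86321168
d2 = d1 - sigma*sqrt(T) = 0.71624230
exp(-rT) = 0.92357802
N(d1) = 0.80598945; N(d2) = 0.76307912
C = S_0' * N(d1) - K * exp(-rT) * N(d2) = 43.10779570 * 0.80598945 - 41.5600 * 0.92357802 * 0.76307912 = 5.4545

Answer: Price = 5.4545


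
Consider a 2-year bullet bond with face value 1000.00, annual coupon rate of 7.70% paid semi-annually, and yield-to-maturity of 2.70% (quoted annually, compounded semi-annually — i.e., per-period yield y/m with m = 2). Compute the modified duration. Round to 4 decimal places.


Coupon per period c = face * coupon_rate / m = 38.500000
Periods per year m = 2; per-period yield y/m = 0.013500
Number of cashflows N = 4
Cashflows (t years, CF_t, discount factor 1/(1+y/m)^(m*t), PV):
  t = 0.5000: CF_t = 38.500000, DF = 0.986680, PV = 37.987173
  t = 1.0000: CF_t = 38.500000, DF = 0.973537, PV = 37.481177
  t = 1.5000: CF_t = 38.500000, DF = 0.960569, PV = 36.981921
  t = 2.0000: CF_t = 1038.500000, DF = 0.947774, PV = 984.263746
Price P = sum_t PV_t = 1096.714018
First compute Macaulay numerator sum_t t * PV_t:
  t * PV_t at t = 0.5000: 18.993587
  t * PV_t at t = 1.0000: 37.481177
  t * PV_t at t = 1.5000: 55.472882
  t * PV_t at t = 2.0000: 1968.527492
Macaulay duration D = 2080.475138 / 1096.714018 = 1.897008
Modified duration = D / (1 + y/m) = 1.897008 / (1 + 0.013500) = 1.871739

Answer: Modified duration = 1.8717


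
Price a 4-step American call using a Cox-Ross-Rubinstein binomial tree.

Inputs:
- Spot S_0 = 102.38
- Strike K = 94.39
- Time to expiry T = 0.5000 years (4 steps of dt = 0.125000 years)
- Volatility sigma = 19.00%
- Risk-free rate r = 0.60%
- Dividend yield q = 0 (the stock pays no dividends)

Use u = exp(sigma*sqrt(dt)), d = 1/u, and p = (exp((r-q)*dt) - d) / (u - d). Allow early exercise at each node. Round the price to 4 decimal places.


Answer: Price = V(0,0) = 10.6423

Derivation:
dt = T/N = 0.125000
u = exp(sigma*sqrt(dt)) = 1.069483; d = 1/u = 0.935031
p = (exp((r-q)*dt) - d) / (u - d) = 0.488793
Discount per step: exp(-r*dt) = 0.999250
Stock lattice S(k, i) with i counting down-moves:
  k=0: S(0,0) = 102.3800
  k=1: S(1,0) = 109.4936; S(1,1) = 95.7285
  k=2: S(2,0) = 117.1016; S(2,1) = 102.3800; S(2,2) = 89.5092
  k=3: S(3,0) = 125.2381; S(3,1) = 109.4936; S(3,2) = 95.7285; S(3,3) = 83.6939
  k=4: S(4,0) = 133.9400; S(4,1) = 117.1016; S(4,2) = 102.3800; S(4,3) = 89.5092; S(4,4) = 78.2564
Terminal payoffs V(N, i) = max(S_T - K, 0):
  V(4,0) = 39.550003; V(4,1) = 22.711569; V(4,2) = 7.990000; V(4,3) = 0.000000; V(4,4) = 0.000000
Backward induction: V(k, i) = exp(-r*dt) * [p * V(k+1, i) + (1-p) * V(k+1, i+1)]; then take max(V_cont, immediate exercise) for American.
  V(3,0) = exp(-r*dt) * [p*39.550003 + (1-p)*22.711569] = 30.918877; exercise = 30.848111; V(3,0) = max -> 30.918877
  V(3,1) = exp(-r*dt) * [p*22.711569 + (1-p)*7.990000] = 15.174413; exercise = 15.103647; V(3,1) = max -> 15.174413
  V(3,2) = exp(-r*dt) * [p*7.990000 + (1-p)*0.000000] = 3.902527; exercise = 1.338517; V(3,2) = max -> 3.902527
  V(3,3) = exp(-r*dt) * [p*0.000000 + (1-p)*0.000000] = 0.000000; exercise = 0.000000; V(3,3) = max -> 0.000000
  V(2,0) = exp(-r*dt) * [p*30.918877 + (1-p)*15.174413] = 22.853048; exercise = 22.711569; V(2,0) = max -> 22.853048
  V(2,1) = exp(-r*dt) * [p*15.174413 + (1-p)*3.902527] = 9.405087; exercise = 7.990000; V(2,1) = max -> 9.405087
  V(2,2) = exp(-r*dt) * [p*3.902527 + (1-p)*0.000000] = 1.906097; exercise = 0.000000; V(2,2) = max -> 1.906097
  V(1,0) = exp(-r*dt) * [p*22.853048 + (1-p)*9.405087] = 15.966375; exercise = 15.103647; V(1,0) = max -> 15.966375
  V(1,1) = exp(-r*dt) * [p*9.405087 + (1-p)*1.906097] = 5.567373; exercise = 1.338517; V(1,1) = max -> 5.567373
  V(0,0) = exp(-r*dt) * [p*15.966375 + (1-p)*5.567373] = 10.642346; exercise = 7.990000; V(0,0) = max -> 10.642346


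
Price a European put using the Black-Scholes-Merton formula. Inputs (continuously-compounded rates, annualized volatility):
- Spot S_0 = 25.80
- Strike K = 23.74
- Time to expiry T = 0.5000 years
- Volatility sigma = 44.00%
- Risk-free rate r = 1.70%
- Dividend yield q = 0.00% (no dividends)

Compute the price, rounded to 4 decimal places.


Answer: Price = 2.0496

Derivation:
d1 = (ln(S/K) + (r - q + 0.5*sigma^2) * T) / (sigma * sqrt(T)) = 0.45034057
d2 = d1 - sigma * sqrt(T) = 0.13921358
exp(-rT) = 0.99153602; exp(-qT) = 1.00000000
P = K * exp(-rT) * N(-d2) - S_0 * exp(-qT) * N(-d1)
N(-d1) = 0.32623245; N(-d2) = 0.44464069
P = 23.7400 * 0.99153602 * 0.44464069 - 25.8000 * 1.00000000 * 0.32623245 = 2.0496


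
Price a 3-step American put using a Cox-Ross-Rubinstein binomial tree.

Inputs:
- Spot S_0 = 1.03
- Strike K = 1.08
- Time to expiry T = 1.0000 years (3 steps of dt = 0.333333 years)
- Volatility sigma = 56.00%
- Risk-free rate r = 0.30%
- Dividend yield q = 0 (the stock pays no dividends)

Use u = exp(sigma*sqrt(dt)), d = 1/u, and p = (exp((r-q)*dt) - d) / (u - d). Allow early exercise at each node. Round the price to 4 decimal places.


dt = T/N = 0.333333
u = exp(sigma*sqrt(dt)) = 1.381702; d = 1/u = 0.723745
p = (exp((r-q)*dt) - d) / (u - d) = 0.421388
Discount per step: exp(-r*dt) = 0.999000
Stock lattice S(k, i) with i counting down-moves:
  k=0: S(0,0) = 1.0300
  k=1: S(1,0) = 1.4232; S(1,1) = 0.7455
  k=2: S(2,0) = 1.9664; S(2,1) = 1.0300; S(2,2) = 0.5395
  k=3: S(3,0) = 2.7169; S(3,1) = 1.4232; S(3,2) = 0.7455; S(3,3) = 0.3905
Terminal payoffs V(N, i) = max(K - S_T, 0):
  V(3,0) = 0.000000; V(3,1) = 0.000000; V(3,2) = 0.334543; V(3,3) = 0.689524
Backward induction: V(k, i) = exp(-r*dt) * [p * V(k+1, i) + (1-p) * V(k+1, i+1)]; then take max(V_cont, immediate exercise) for American.
  V(2,0) = exp(-r*dt) * [p*0.000000 + (1-p)*0.000000] = 0.000000; exercise = 0.000000; V(2,0) = max -> 0.000000
  V(2,1) = exp(-r*dt) * [p*0.000000 + (1-p)*0.334543] = 0.193377; exercise = 0.050000; V(2,1) = max -> 0.193377
  V(2,2) = exp(-r*dt) * [p*0.334543 + (1-p)*0.689524] = 0.539400; exercise = 0.540479; V(2,2) = max -> 0.540479
  V(1,0) = exp(-r*dt) * [p*0.000000 + (1-p)*0.193377] = 0.111778; exercise = 0.000000; V(1,0) = max -> 0.111778
  V(1,1) = exp(-r*dt) * [p*0.193377 + (1-p)*0.540479] = 0.393820; exercise = 0.334543; V(1,1) = max -> 0.393820
  V(0,0) = exp(-r*dt) * [p*0.111778 + (1-p)*0.393820] = 0.274696; exercise = 0.050000; V(0,0) = max -> 0.274696

Answer: Price = V(0,0) = 0.2747


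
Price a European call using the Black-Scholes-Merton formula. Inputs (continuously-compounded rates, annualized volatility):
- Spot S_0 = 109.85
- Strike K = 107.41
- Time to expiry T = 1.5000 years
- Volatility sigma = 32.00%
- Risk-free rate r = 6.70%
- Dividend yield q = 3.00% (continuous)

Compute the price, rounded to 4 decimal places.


Answer: Price = 19.9470

Derivation:
d1 = (ln(S/K) + (r - q + 0.5*sigma^2) * T) / (sigma * sqrt(T)) = 0.39488457
d2 = d1 - sigma * sqrt(T) = 0.00296621
exp(-rT) = 0.90438511; exp(-qT) = 0.95599748
C = S_0 * exp(-qT) * N(d1) - K * exp(-rT) * N(d2)
N(d1) = 0.65353596; N(d2) = 0.50118334
C = 109.8500 * 0.95599748 * 0.65353596 - 107.4100 * 0.90438511 * 0.50118334 = 19.9470


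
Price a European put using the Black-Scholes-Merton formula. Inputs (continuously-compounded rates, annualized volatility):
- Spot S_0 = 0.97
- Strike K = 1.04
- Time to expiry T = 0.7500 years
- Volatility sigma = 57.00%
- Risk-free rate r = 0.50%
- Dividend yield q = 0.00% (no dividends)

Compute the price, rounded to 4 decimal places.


d1 = (ln(S/K) + (r - q + 0.5*sigma^2) * T) / (sigma * sqrt(T)) = 0.11325704
d2 = d1 - sigma * sqrt(T) = -0.38037744
exp(-rT) = 0.99625702; exp(-qT) = 1.00000000
P = K * exp(-rT) * N(-d2) - S_0 * exp(-qT) * N(-d1)
N(-d1) = 0.45491339; N(-d2) = 0.64816737
P = 1.0400 * 0.99625702 * 0.64816737 - 0.9700 * 1.00000000 * 0.45491339 = 0.2303

Answer: Price = 0.2303


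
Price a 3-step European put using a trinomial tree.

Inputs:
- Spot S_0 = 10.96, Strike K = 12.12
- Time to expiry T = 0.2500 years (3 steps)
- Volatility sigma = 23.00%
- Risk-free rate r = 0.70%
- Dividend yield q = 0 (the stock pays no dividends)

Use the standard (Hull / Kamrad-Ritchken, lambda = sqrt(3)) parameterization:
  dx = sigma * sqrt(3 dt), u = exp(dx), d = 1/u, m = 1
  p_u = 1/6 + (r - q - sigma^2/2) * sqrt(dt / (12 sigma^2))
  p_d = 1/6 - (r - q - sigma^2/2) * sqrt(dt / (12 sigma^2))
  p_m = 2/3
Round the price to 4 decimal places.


Answer: Price = V(0,0) = 1.2773

Derivation:
dt = T/N = 0.083333; dx = sigma*sqrt(3*dt) = 0.115000
u = exp(dx) = 1.121873; d = 1/u = 0.891366
p_u = 0.159620, p_m = 0.666667, p_d = 0.173714
Discount per step: exp(-r*dt) = 0.999417
Stock lattice S(k, j) with j the centered position index:
  k=0: S(0,+0) = 10.9600
  k=1: S(1,-1) = 9.7694; S(1,+0) = 10.9600; S(1,+1) = 12.2957
  k=2: S(2,-2) = 8.7081; S(2,-1) = 9.7694; S(2,+0) = 10.9600; S(2,+1) = 12.2957; S(2,+2) = 13.7943
  k=3: S(3,-3) = 7.7621; S(3,-2) = 8.7081; S(3,-1) = 9.7694; S(3,+0) = 10.9600; S(3,+1) = 12.2957; S(3,+2) = 13.7943; S(3,+3) = 15.4754
Terminal payoffs V(N, j) = max(K - S_T, 0):
  V(3,-3) = 4.357905; V(3,-2) = 3.411912; V(3,-1) = 2.350627; V(3,+0) = 1.160000; V(3,+1) = 0.000000; V(3,+2) = 0.000000; V(3,+3) = 0.000000
Backward induction: V(k, j) = exp(-r*dt) * [p_u * V(k+1, j+1) + p_m * V(k+1, j) + p_d * V(k+1, j-1)]
  V(2,-2) = exp(-r*dt) * [p_u*2.350627 + p_m*3.411912 + p_d*4.357905] = 3.404855
  V(2,-1) = exp(-r*dt) * [p_u*1.160000 + p_m*2.350627 + p_d*3.411912] = 2.343572
  V(2,+0) = exp(-r*dt) * [p_u*0.000000 + p_m*1.160000 + p_d*2.350627] = 1.180981
  V(2,+1) = exp(-r*dt) * [p_u*0.000000 + p_m*0.000000 + p_d*1.160000] = 0.201390
  V(2,+2) = exp(-r*dt) * [p_u*0.000000 + p_m*0.000000 + p_d*0.000000] = 0.000000
  V(1,-1) = exp(-r*dt) * [p_u*1.180981 + p_m*2.343572 + p_d*3.404855] = 2.340993
  V(1,+0) = exp(-r*dt) * [p_u*0.201390 + p_m*1.180981 + p_d*2.343572] = 1.225862
  V(1,+1) = exp(-r*dt) * [p_u*0.000000 + p_m*0.201390 + p_d*1.180981] = 0.339215
  V(0,+0) = exp(-r*dt) * [p_u*0.339215 + p_m*1.225862 + p_d*2.340993] = 1.277304


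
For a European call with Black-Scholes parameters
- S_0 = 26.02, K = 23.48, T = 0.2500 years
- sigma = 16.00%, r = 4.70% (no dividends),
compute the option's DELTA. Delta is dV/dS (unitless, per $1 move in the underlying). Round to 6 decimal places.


Answer: Delta = 0.929332

Derivation:
d1 = 1.4708309766; d2 = 1.3908309766
phi(d1) = 0.1352526979; exp(-qT) = 1.0000000000; exp(-rT) = 0.9883187617
N(d1) = 0.9293315835
Delta = exp(-qT) * N(d1) = 1.0000000000 * 0.9293315835 = 0.929332


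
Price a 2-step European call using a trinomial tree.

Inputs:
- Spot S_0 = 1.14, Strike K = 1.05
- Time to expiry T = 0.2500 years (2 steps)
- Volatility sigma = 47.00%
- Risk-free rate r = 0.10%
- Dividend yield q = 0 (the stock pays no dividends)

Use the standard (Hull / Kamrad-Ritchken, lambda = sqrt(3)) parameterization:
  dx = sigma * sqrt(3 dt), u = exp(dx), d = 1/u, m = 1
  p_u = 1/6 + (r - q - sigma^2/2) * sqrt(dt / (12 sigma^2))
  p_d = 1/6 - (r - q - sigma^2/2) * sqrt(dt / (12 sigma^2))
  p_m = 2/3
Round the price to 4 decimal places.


Answer: Price = V(0,0) = 0.1544

Derivation:
dt = T/N = 0.125000; dx = sigma*sqrt(3*dt) = 0.287815
u = exp(dx) = 1.333511; d = 1/u = 0.749900
p_u = 0.142899, p_m = 0.666667, p_d = 0.190434
Discount per step: exp(-r*dt) = 0.999875
Stock lattice S(k, j) with j the centered position index:
  k=0: S(0,+0) = 1.1400
  k=1: S(1,-1) = 0.8549; S(1,+0) = 1.1400; S(1,+1) = 1.5202
  k=2: S(2,-2) = 0.6411; S(2,-1) = 0.8549; S(2,+0) = 1.1400; S(2,+1) = 1.5202; S(2,+2) = 2.0272
Terminal payoffs V(N, j) = max(S_T - K, 0):
  V(2,-2) = 0.000000; V(2,-1) = 0.000000; V(2,+0) = 0.090000; V(2,+1) = 0.470202; V(2,+2) = 0.977206
Backward induction: V(k, j) = exp(-r*dt) * [p_u * V(k+1, j+1) + p_m * V(k+1, j) + p_d * V(k+1, j-1)]
  V(1,-1) = exp(-r*dt) * [p_u*0.090000 + p_m*0.000000 + p_d*0.000000] = 0.012859
  V(1,+0) = exp(-r*dt) * [p_u*0.470202 + p_m*0.090000 + p_d*0.000000] = 0.127176
  V(1,+1) = exp(-r*dt) * [p_u*0.977206 + p_m*0.470202 + p_d*0.090000] = 0.470190
  V(0,+0) = exp(-r*dt) * [p_u*0.470190 + p_m*0.127176 + p_d*0.012859] = 0.154403
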